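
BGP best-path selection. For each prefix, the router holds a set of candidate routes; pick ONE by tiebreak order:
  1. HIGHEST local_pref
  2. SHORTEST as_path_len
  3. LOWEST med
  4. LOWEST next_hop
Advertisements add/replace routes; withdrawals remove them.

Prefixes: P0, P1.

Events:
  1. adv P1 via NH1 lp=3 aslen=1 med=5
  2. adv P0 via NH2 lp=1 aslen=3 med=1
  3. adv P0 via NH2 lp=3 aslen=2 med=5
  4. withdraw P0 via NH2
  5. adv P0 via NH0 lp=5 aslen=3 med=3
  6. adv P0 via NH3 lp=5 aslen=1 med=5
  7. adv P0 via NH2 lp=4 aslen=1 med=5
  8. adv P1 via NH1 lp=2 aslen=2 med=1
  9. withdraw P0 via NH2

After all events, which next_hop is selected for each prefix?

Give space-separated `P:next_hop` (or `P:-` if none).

Answer: P0:NH3 P1:NH1

Derivation:
Op 1: best P0=- P1=NH1
Op 2: best P0=NH2 P1=NH1
Op 3: best P0=NH2 P1=NH1
Op 4: best P0=- P1=NH1
Op 5: best P0=NH0 P1=NH1
Op 6: best P0=NH3 P1=NH1
Op 7: best P0=NH3 P1=NH1
Op 8: best P0=NH3 P1=NH1
Op 9: best P0=NH3 P1=NH1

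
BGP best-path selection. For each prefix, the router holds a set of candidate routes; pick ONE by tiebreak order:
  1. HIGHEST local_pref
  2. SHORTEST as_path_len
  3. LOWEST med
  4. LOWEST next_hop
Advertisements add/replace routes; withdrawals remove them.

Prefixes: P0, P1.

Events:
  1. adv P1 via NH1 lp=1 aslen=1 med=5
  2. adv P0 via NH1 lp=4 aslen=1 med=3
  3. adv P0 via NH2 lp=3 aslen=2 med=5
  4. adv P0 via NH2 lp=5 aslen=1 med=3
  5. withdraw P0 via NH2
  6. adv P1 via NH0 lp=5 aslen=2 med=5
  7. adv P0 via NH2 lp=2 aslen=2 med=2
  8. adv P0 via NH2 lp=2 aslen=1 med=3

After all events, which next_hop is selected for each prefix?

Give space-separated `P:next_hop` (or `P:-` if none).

Answer: P0:NH1 P1:NH0

Derivation:
Op 1: best P0=- P1=NH1
Op 2: best P0=NH1 P1=NH1
Op 3: best P0=NH1 P1=NH1
Op 4: best P0=NH2 P1=NH1
Op 5: best P0=NH1 P1=NH1
Op 6: best P0=NH1 P1=NH0
Op 7: best P0=NH1 P1=NH0
Op 8: best P0=NH1 P1=NH0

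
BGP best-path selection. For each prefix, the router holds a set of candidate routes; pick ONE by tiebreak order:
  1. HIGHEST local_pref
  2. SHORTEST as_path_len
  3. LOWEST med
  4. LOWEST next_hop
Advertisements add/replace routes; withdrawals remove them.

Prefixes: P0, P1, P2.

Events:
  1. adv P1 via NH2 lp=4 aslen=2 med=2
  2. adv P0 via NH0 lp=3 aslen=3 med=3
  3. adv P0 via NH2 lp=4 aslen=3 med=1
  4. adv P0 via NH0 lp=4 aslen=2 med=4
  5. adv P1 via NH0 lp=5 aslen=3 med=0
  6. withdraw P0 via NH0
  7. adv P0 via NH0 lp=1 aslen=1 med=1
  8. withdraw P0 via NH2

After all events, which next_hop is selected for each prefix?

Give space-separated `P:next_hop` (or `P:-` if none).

Answer: P0:NH0 P1:NH0 P2:-

Derivation:
Op 1: best P0=- P1=NH2 P2=-
Op 2: best P0=NH0 P1=NH2 P2=-
Op 3: best P0=NH2 P1=NH2 P2=-
Op 4: best P0=NH0 P1=NH2 P2=-
Op 5: best P0=NH0 P1=NH0 P2=-
Op 6: best P0=NH2 P1=NH0 P2=-
Op 7: best P0=NH2 P1=NH0 P2=-
Op 8: best P0=NH0 P1=NH0 P2=-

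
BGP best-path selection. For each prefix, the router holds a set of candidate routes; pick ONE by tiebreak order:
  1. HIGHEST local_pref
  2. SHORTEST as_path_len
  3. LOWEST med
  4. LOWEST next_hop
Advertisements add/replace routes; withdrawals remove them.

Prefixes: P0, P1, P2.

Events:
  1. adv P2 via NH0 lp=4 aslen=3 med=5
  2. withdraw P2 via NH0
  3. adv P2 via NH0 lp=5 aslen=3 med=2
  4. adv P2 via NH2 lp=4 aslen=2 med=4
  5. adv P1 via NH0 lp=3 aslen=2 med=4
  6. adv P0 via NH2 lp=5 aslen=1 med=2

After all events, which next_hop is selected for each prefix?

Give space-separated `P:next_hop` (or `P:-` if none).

Answer: P0:NH2 P1:NH0 P2:NH0

Derivation:
Op 1: best P0=- P1=- P2=NH0
Op 2: best P0=- P1=- P2=-
Op 3: best P0=- P1=- P2=NH0
Op 4: best P0=- P1=- P2=NH0
Op 5: best P0=- P1=NH0 P2=NH0
Op 6: best P0=NH2 P1=NH0 P2=NH0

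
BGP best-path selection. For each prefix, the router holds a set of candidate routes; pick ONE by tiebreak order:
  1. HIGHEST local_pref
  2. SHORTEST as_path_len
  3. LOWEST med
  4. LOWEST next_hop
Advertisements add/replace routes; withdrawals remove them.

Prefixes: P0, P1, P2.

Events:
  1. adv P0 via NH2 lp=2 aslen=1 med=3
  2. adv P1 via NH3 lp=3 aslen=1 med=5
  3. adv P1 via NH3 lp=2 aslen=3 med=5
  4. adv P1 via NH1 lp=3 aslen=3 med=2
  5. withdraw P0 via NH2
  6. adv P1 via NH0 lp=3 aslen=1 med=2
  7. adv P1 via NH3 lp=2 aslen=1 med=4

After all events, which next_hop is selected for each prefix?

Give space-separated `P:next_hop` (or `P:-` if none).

Op 1: best P0=NH2 P1=- P2=-
Op 2: best P0=NH2 P1=NH3 P2=-
Op 3: best P0=NH2 P1=NH3 P2=-
Op 4: best P0=NH2 P1=NH1 P2=-
Op 5: best P0=- P1=NH1 P2=-
Op 6: best P0=- P1=NH0 P2=-
Op 7: best P0=- P1=NH0 P2=-

Answer: P0:- P1:NH0 P2:-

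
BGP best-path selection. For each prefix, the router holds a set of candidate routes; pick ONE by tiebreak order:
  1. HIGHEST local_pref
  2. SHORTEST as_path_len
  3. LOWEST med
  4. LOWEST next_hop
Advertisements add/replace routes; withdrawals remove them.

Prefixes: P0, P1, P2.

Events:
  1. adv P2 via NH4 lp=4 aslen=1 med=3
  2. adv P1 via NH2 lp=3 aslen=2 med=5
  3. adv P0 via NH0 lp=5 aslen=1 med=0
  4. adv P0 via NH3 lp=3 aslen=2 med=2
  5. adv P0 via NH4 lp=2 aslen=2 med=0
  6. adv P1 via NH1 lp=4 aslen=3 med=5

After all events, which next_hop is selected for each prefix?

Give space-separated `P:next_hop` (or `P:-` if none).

Op 1: best P0=- P1=- P2=NH4
Op 2: best P0=- P1=NH2 P2=NH4
Op 3: best P0=NH0 P1=NH2 P2=NH4
Op 4: best P0=NH0 P1=NH2 P2=NH4
Op 5: best P0=NH0 P1=NH2 P2=NH4
Op 6: best P0=NH0 P1=NH1 P2=NH4

Answer: P0:NH0 P1:NH1 P2:NH4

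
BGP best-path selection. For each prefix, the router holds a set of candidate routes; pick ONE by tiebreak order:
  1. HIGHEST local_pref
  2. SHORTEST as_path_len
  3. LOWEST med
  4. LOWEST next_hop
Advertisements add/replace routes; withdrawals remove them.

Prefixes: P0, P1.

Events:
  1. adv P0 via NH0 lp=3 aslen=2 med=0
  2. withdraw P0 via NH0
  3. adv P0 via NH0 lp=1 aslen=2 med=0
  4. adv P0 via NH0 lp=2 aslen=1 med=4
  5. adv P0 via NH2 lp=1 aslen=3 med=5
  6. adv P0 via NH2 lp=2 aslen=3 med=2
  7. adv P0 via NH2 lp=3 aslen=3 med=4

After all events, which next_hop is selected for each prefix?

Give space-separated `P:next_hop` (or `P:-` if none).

Op 1: best P0=NH0 P1=-
Op 2: best P0=- P1=-
Op 3: best P0=NH0 P1=-
Op 4: best P0=NH0 P1=-
Op 5: best P0=NH0 P1=-
Op 6: best P0=NH0 P1=-
Op 7: best P0=NH2 P1=-

Answer: P0:NH2 P1:-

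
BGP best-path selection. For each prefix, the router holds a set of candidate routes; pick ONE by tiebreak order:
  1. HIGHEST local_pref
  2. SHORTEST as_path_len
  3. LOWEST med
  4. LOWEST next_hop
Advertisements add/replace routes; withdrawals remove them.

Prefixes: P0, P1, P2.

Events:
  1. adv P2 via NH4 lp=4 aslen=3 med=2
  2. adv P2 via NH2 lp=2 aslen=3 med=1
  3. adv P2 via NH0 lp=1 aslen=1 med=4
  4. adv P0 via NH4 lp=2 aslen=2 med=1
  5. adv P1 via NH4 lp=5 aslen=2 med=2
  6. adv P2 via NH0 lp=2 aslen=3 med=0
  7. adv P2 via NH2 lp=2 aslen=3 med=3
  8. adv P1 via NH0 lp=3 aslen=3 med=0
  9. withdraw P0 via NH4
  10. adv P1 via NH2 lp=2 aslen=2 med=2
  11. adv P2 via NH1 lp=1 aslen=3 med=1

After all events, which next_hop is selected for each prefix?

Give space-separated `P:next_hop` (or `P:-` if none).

Op 1: best P0=- P1=- P2=NH4
Op 2: best P0=- P1=- P2=NH4
Op 3: best P0=- P1=- P2=NH4
Op 4: best P0=NH4 P1=- P2=NH4
Op 5: best P0=NH4 P1=NH4 P2=NH4
Op 6: best P0=NH4 P1=NH4 P2=NH4
Op 7: best P0=NH4 P1=NH4 P2=NH4
Op 8: best P0=NH4 P1=NH4 P2=NH4
Op 9: best P0=- P1=NH4 P2=NH4
Op 10: best P0=- P1=NH4 P2=NH4
Op 11: best P0=- P1=NH4 P2=NH4

Answer: P0:- P1:NH4 P2:NH4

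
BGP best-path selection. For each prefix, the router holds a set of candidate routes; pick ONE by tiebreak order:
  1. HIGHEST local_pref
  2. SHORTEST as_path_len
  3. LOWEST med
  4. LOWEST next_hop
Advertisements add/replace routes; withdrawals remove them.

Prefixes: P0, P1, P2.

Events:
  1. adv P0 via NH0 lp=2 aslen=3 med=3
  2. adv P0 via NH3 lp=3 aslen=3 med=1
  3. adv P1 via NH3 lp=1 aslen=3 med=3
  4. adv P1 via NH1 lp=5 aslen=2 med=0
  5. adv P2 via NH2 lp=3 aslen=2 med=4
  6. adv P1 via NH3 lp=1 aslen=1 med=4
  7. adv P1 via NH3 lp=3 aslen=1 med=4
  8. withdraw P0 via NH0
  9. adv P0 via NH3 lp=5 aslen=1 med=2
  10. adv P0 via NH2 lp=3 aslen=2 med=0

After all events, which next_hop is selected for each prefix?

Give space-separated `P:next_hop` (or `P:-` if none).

Answer: P0:NH3 P1:NH1 P2:NH2

Derivation:
Op 1: best P0=NH0 P1=- P2=-
Op 2: best P0=NH3 P1=- P2=-
Op 3: best P0=NH3 P1=NH3 P2=-
Op 4: best P0=NH3 P1=NH1 P2=-
Op 5: best P0=NH3 P1=NH1 P2=NH2
Op 6: best P0=NH3 P1=NH1 P2=NH2
Op 7: best P0=NH3 P1=NH1 P2=NH2
Op 8: best P0=NH3 P1=NH1 P2=NH2
Op 9: best P0=NH3 P1=NH1 P2=NH2
Op 10: best P0=NH3 P1=NH1 P2=NH2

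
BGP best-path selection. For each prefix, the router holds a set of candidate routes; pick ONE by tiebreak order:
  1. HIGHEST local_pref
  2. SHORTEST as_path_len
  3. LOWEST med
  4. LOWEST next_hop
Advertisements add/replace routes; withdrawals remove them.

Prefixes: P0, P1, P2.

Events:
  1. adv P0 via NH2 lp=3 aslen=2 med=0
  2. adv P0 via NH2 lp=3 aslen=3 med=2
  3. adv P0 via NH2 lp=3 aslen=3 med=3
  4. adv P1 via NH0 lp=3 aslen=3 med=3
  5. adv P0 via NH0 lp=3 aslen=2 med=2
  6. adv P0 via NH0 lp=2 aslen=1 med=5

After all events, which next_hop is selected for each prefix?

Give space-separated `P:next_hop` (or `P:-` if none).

Answer: P0:NH2 P1:NH0 P2:-

Derivation:
Op 1: best P0=NH2 P1=- P2=-
Op 2: best P0=NH2 P1=- P2=-
Op 3: best P0=NH2 P1=- P2=-
Op 4: best P0=NH2 P1=NH0 P2=-
Op 5: best P0=NH0 P1=NH0 P2=-
Op 6: best P0=NH2 P1=NH0 P2=-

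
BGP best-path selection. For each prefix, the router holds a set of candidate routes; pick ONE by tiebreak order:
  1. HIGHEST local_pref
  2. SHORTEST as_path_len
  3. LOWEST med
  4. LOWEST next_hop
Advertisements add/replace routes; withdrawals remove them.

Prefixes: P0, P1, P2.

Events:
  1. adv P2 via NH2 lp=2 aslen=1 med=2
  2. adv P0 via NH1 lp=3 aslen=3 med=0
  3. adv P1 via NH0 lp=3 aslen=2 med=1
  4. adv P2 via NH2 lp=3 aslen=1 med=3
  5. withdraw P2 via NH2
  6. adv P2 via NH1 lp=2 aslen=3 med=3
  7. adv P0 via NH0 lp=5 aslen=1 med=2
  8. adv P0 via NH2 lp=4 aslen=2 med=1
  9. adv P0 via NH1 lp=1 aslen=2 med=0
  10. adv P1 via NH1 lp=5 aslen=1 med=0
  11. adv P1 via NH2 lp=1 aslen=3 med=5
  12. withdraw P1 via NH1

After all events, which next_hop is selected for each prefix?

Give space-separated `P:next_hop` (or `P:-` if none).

Answer: P0:NH0 P1:NH0 P2:NH1

Derivation:
Op 1: best P0=- P1=- P2=NH2
Op 2: best P0=NH1 P1=- P2=NH2
Op 3: best P0=NH1 P1=NH0 P2=NH2
Op 4: best P0=NH1 P1=NH0 P2=NH2
Op 5: best P0=NH1 P1=NH0 P2=-
Op 6: best P0=NH1 P1=NH0 P2=NH1
Op 7: best P0=NH0 P1=NH0 P2=NH1
Op 8: best P0=NH0 P1=NH0 P2=NH1
Op 9: best P0=NH0 P1=NH0 P2=NH1
Op 10: best P0=NH0 P1=NH1 P2=NH1
Op 11: best P0=NH0 P1=NH1 P2=NH1
Op 12: best P0=NH0 P1=NH0 P2=NH1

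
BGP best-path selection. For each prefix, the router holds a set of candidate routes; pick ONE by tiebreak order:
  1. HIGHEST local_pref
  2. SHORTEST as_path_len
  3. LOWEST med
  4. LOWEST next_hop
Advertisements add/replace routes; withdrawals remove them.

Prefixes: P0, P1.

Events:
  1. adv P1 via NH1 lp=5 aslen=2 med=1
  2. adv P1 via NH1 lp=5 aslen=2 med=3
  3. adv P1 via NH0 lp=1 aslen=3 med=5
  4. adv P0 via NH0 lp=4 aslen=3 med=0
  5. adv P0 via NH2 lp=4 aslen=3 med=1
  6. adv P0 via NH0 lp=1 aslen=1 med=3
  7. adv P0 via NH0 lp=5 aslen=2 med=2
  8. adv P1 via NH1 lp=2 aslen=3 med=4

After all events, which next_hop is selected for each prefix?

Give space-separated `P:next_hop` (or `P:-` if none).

Op 1: best P0=- P1=NH1
Op 2: best P0=- P1=NH1
Op 3: best P0=- P1=NH1
Op 4: best P0=NH0 P1=NH1
Op 5: best P0=NH0 P1=NH1
Op 6: best P0=NH2 P1=NH1
Op 7: best P0=NH0 P1=NH1
Op 8: best P0=NH0 P1=NH1

Answer: P0:NH0 P1:NH1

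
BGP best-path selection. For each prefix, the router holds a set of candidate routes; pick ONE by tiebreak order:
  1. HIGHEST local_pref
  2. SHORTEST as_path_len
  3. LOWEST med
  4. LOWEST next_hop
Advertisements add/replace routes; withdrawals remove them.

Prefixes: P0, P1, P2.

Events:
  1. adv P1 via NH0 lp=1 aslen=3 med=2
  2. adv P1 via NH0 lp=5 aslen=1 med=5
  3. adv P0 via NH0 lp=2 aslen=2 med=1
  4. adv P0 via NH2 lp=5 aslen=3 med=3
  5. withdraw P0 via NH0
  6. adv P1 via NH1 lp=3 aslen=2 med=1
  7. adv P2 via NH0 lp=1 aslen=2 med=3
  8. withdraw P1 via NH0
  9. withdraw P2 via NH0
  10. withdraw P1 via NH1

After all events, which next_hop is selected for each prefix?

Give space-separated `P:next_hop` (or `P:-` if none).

Answer: P0:NH2 P1:- P2:-

Derivation:
Op 1: best P0=- P1=NH0 P2=-
Op 2: best P0=- P1=NH0 P2=-
Op 3: best P0=NH0 P1=NH0 P2=-
Op 4: best P0=NH2 P1=NH0 P2=-
Op 5: best P0=NH2 P1=NH0 P2=-
Op 6: best P0=NH2 P1=NH0 P2=-
Op 7: best P0=NH2 P1=NH0 P2=NH0
Op 8: best P0=NH2 P1=NH1 P2=NH0
Op 9: best P0=NH2 P1=NH1 P2=-
Op 10: best P0=NH2 P1=- P2=-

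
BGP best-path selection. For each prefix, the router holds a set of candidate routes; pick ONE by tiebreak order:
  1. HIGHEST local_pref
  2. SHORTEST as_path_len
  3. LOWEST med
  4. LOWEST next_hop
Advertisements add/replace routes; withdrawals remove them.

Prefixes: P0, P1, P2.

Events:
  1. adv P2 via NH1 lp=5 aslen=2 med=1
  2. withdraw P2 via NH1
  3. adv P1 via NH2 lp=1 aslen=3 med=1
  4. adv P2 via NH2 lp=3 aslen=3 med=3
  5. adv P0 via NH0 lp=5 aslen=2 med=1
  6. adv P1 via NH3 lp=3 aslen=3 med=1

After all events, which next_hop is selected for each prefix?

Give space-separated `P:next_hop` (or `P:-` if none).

Answer: P0:NH0 P1:NH3 P2:NH2

Derivation:
Op 1: best P0=- P1=- P2=NH1
Op 2: best P0=- P1=- P2=-
Op 3: best P0=- P1=NH2 P2=-
Op 4: best P0=- P1=NH2 P2=NH2
Op 5: best P0=NH0 P1=NH2 P2=NH2
Op 6: best P0=NH0 P1=NH3 P2=NH2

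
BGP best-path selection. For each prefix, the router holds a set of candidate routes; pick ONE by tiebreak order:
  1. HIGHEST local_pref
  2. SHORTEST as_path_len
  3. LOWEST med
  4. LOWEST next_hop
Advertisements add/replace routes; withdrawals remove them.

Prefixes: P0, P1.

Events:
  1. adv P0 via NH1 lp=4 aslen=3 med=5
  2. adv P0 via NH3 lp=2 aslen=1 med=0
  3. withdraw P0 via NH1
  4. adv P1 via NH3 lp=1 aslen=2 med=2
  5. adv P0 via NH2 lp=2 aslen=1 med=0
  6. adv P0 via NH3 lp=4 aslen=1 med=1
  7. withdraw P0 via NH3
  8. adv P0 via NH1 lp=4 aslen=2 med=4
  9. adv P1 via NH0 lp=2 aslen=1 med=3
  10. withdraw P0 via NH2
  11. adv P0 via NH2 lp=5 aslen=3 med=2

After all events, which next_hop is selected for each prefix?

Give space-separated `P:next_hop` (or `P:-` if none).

Op 1: best P0=NH1 P1=-
Op 2: best P0=NH1 P1=-
Op 3: best P0=NH3 P1=-
Op 4: best P0=NH3 P1=NH3
Op 5: best P0=NH2 P1=NH3
Op 6: best P0=NH3 P1=NH3
Op 7: best P0=NH2 P1=NH3
Op 8: best P0=NH1 P1=NH3
Op 9: best P0=NH1 P1=NH0
Op 10: best P0=NH1 P1=NH0
Op 11: best P0=NH2 P1=NH0

Answer: P0:NH2 P1:NH0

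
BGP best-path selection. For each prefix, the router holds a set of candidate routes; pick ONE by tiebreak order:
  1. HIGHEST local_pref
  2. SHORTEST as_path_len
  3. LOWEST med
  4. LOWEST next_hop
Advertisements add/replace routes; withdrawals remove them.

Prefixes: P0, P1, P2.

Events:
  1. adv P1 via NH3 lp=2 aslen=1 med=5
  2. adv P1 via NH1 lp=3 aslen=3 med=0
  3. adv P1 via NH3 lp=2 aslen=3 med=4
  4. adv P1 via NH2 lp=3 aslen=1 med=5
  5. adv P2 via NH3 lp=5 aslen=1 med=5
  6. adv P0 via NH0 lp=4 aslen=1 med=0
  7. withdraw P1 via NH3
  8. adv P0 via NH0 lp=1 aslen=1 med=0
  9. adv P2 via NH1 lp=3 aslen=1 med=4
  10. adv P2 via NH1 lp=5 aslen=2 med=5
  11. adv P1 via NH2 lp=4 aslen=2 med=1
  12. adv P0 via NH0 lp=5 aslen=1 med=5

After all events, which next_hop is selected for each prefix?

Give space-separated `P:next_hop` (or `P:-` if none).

Op 1: best P0=- P1=NH3 P2=-
Op 2: best P0=- P1=NH1 P2=-
Op 3: best P0=- P1=NH1 P2=-
Op 4: best P0=- P1=NH2 P2=-
Op 5: best P0=- P1=NH2 P2=NH3
Op 6: best P0=NH0 P1=NH2 P2=NH3
Op 7: best P0=NH0 P1=NH2 P2=NH3
Op 8: best P0=NH0 P1=NH2 P2=NH3
Op 9: best P0=NH0 P1=NH2 P2=NH3
Op 10: best P0=NH0 P1=NH2 P2=NH3
Op 11: best P0=NH0 P1=NH2 P2=NH3
Op 12: best P0=NH0 P1=NH2 P2=NH3

Answer: P0:NH0 P1:NH2 P2:NH3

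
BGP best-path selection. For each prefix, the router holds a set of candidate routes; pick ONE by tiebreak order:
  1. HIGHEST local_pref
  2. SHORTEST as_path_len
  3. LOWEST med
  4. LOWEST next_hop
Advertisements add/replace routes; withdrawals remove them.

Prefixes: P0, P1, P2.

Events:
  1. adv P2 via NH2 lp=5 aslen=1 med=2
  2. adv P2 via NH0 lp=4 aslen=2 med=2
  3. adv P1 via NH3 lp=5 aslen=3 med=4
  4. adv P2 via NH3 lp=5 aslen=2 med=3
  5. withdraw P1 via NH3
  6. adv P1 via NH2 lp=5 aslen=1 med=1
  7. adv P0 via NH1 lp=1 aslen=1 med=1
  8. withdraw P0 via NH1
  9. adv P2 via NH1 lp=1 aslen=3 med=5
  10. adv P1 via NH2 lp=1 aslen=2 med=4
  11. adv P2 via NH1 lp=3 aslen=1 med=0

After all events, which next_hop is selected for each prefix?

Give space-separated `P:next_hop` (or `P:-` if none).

Answer: P0:- P1:NH2 P2:NH2

Derivation:
Op 1: best P0=- P1=- P2=NH2
Op 2: best P0=- P1=- P2=NH2
Op 3: best P0=- P1=NH3 P2=NH2
Op 4: best P0=- P1=NH3 P2=NH2
Op 5: best P0=- P1=- P2=NH2
Op 6: best P0=- P1=NH2 P2=NH2
Op 7: best P0=NH1 P1=NH2 P2=NH2
Op 8: best P0=- P1=NH2 P2=NH2
Op 9: best P0=- P1=NH2 P2=NH2
Op 10: best P0=- P1=NH2 P2=NH2
Op 11: best P0=- P1=NH2 P2=NH2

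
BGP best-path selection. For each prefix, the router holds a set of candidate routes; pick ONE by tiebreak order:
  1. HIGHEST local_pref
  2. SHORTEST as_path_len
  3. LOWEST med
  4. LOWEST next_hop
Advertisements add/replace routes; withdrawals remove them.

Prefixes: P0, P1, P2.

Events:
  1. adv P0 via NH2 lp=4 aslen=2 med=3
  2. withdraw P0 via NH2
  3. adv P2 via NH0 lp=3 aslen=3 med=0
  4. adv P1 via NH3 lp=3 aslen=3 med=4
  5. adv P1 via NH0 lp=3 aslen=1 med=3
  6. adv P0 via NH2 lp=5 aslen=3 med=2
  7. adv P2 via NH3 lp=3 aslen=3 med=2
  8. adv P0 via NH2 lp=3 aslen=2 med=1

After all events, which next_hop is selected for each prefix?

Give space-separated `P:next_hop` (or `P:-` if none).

Op 1: best P0=NH2 P1=- P2=-
Op 2: best P0=- P1=- P2=-
Op 3: best P0=- P1=- P2=NH0
Op 4: best P0=- P1=NH3 P2=NH0
Op 5: best P0=- P1=NH0 P2=NH0
Op 6: best P0=NH2 P1=NH0 P2=NH0
Op 7: best P0=NH2 P1=NH0 P2=NH0
Op 8: best P0=NH2 P1=NH0 P2=NH0

Answer: P0:NH2 P1:NH0 P2:NH0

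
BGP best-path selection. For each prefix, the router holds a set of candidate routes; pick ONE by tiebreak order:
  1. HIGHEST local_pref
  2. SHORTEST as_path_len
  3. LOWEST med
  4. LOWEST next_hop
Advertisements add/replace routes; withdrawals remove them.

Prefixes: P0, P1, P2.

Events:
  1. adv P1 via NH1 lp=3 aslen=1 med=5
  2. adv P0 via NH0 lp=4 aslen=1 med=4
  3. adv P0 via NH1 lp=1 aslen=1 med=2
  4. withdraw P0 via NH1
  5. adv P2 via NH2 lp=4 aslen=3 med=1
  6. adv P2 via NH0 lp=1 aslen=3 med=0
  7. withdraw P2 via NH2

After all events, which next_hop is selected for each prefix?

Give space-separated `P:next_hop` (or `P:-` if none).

Answer: P0:NH0 P1:NH1 P2:NH0

Derivation:
Op 1: best P0=- P1=NH1 P2=-
Op 2: best P0=NH0 P1=NH1 P2=-
Op 3: best P0=NH0 P1=NH1 P2=-
Op 4: best P0=NH0 P1=NH1 P2=-
Op 5: best P0=NH0 P1=NH1 P2=NH2
Op 6: best P0=NH0 P1=NH1 P2=NH2
Op 7: best P0=NH0 P1=NH1 P2=NH0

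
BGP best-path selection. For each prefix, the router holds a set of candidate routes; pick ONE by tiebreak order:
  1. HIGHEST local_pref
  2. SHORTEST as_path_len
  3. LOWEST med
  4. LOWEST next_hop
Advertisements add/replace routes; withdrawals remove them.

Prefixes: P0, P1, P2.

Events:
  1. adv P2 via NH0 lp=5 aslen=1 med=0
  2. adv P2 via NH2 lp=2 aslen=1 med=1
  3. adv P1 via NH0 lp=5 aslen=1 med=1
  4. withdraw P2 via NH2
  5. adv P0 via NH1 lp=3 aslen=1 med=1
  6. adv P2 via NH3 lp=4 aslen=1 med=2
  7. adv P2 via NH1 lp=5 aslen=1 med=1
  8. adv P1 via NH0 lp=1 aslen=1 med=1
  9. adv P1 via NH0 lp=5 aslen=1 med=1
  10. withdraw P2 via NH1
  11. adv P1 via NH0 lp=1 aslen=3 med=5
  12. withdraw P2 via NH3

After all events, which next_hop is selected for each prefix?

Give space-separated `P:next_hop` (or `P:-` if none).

Op 1: best P0=- P1=- P2=NH0
Op 2: best P0=- P1=- P2=NH0
Op 3: best P0=- P1=NH0 P2=NH0
Op 4: best P0=- P1=NH0 P2=NH0
Op 5: best P0=NH1 P1=NH0 P2=NH0
Op 6: best P0=NH1 P1=NH0 P2=NH0
Op 7: best P0=NH1 P1=NH0 P2=NH0
Op 8: best P0=NH1 P1=NH0 P2=NH0
Op 9: best P0=NH1 P1=NH0 P2=NH0
Op 10: best P0=NH1 P1=NH0 P2=NH0
Op 11: best P0=NH1 P1=NH0 P2=NH0
Op 12: best P0=NH1 P1=NH0 P2=NH0

Answer: P0:NH1 P1:NH0 P2:NH0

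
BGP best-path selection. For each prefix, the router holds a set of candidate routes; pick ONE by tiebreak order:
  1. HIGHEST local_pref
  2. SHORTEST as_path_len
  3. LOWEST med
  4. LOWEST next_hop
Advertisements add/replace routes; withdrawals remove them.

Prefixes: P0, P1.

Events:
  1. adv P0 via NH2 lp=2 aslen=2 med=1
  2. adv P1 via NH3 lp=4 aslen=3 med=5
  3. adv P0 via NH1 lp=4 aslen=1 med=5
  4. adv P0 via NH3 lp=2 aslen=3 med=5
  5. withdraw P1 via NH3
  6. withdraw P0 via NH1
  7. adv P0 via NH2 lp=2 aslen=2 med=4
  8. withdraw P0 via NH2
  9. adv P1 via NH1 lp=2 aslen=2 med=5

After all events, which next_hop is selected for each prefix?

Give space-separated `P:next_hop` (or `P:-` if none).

Answer: P0:NH3 P1:NH1

Derivation:
Op 1: best P0=NH2 P1=-
Op 2: best P0=NH2 P1=NH3
Op 3: best P0=NH1 P1=NH3
Op 4: best P0=NH1 P1=NH3
Op 5: best P0=NH1 P1=-
Op 6: best P0=NH2 P1=-
Op 7: best P0=NH2 P1=-
Op 8: best P0=NH3 P1=-
Op 9: best P0=NH3 P1=NH1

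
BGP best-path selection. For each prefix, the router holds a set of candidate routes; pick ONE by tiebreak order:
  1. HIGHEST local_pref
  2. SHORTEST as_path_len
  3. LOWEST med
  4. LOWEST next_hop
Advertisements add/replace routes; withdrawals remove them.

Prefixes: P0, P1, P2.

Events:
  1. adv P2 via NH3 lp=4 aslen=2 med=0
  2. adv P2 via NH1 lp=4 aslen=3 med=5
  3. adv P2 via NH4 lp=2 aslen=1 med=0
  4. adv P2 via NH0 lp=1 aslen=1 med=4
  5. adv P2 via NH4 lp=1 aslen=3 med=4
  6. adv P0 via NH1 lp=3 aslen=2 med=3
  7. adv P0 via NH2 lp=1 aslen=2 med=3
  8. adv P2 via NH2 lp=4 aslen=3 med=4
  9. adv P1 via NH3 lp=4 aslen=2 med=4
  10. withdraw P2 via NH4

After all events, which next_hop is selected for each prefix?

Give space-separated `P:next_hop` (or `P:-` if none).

Op 1: best P0=- P1=- P2=NH3
Op 2: best P0=- P1=- P2=NH3
Op 3: best P0=- P1=- P2=NH3
Op 4: best P0=- P1=- P2=NH3
Op 5: best P0=- P1=- P2=NH3
Op 6: best P0=NH1 P1=- P2=NH3
Op 7: best P0=NH1 P1=- P2=NH3
Op 8: best P0=NH1 P1=- P2=NH3
Op 9: best P0=NH1 P1=NH3 P2=NH3
Op 10: best P0=NH1 P1=NH3 P2=NH3

Answer: P0:NH1 P1:NH3 P2:NH3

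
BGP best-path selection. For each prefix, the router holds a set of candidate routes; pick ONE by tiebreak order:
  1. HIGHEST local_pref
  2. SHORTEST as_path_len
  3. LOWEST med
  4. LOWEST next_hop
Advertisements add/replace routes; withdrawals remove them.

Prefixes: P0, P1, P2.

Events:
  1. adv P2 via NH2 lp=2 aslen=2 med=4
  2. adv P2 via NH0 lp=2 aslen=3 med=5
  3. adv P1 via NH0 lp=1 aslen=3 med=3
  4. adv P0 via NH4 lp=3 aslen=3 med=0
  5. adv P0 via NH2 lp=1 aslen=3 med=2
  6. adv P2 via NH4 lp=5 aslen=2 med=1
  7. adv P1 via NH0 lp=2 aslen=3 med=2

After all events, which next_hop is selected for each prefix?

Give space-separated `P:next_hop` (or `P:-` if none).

Op 1: best P0=- P1=- P2=NH2
Op 2: best P0=- P1=- P2=NH2
Op 3: best P0=- P1=NH0 P2=NH2
Op 4: best P0=NH4 P1=NH0 P2=NH2
Op 5: best P0=NH4 P1=NH0 P2=NH2
Op 6: best P0=NH4 P1=NH0 P2=NH4
Op 7: best P0=NH4 P1=NH0 P2=NH4

Answer: P0:NH4 P1:NH0 P2:NH4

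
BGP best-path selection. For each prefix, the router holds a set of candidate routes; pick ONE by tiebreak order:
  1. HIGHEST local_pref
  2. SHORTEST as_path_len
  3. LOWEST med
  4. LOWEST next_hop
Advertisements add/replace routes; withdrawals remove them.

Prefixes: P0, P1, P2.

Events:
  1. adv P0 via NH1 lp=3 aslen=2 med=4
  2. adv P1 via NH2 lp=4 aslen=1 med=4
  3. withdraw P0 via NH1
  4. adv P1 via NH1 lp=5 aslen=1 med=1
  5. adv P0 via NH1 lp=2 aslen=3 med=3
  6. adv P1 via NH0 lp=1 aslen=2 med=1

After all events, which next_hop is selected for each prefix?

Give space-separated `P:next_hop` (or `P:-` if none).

Op 1: best P0=NH1 P1=- P2=-
Op 2: best P0=NH1 P1=NH2 P2=-
Op 3: best P0=- P1=NH2 P2=-
Op 4: best P0=- P1=NH1 P2=-
Op 5: best P0=NH1 P1=NH1 P2=-
Op 6: best P0=NH1 P1=NH1 P2=-

Answer: P0:NH1 P1:NH1 P2:-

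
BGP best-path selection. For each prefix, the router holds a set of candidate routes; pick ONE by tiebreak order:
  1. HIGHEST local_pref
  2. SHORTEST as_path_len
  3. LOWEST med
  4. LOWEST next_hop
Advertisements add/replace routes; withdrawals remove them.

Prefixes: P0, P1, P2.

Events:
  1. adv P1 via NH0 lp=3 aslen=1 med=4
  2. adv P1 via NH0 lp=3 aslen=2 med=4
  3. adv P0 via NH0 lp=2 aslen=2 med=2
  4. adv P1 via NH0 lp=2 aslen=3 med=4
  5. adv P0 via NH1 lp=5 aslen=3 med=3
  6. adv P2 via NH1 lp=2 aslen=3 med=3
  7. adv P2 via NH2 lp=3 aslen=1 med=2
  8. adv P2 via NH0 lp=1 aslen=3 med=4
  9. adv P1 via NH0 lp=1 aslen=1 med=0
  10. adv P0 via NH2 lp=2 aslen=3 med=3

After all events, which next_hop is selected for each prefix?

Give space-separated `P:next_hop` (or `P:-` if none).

Answer: P0:NH1 P1:NH0 P2:NH2

Derivation:
Op 1: best P0=- P1=NH0 P2=-
Op 2: best P0=- P1=NH0 P2=-
Op 3: best P0=NH0 P1=NH0 P2=-
Op 4: best P0=NH0 P1=NH0 P2=-
Op 5: best P0=NH1 P1=NH0 P2=-
Op 6: best P0=NH1 P1=NH0 P2=NH1
Op 7: best P0=NH1 P1=NH0 P2=NH2
Op 8: best P0=NH1 P1=NH0 P2=NH2
Op 9: best P0=NH1 P1=NH0 P2=NH2
Op 10: best P0=NH1 P1=NH0 P2=NH2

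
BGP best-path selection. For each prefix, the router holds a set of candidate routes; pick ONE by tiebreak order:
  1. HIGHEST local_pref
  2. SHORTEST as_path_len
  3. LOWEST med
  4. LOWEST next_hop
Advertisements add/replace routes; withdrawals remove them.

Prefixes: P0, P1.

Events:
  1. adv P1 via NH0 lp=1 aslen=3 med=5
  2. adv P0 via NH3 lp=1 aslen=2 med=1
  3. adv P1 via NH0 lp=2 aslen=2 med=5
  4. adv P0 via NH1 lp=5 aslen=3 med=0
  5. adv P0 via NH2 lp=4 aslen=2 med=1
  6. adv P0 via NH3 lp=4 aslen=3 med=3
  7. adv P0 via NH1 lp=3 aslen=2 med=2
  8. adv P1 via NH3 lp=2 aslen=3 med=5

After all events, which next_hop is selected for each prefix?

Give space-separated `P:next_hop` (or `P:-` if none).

Op 1: best P0=- P1=NH0
Op 2: best P0=NH3 P1=NH0
Op 3: best P0=NH3 P1=NH0
Op 4: best P0=NH1 P1=NH0
Op 5: best P0=NH1 P1=NH0
Op 6: best P0=NH1 P1=NH0
Op 7: best P0=NH2 P1=NH0
Op 8: best P0=NH2 P1=NH0

Answer: P0:NH2 P1:NH0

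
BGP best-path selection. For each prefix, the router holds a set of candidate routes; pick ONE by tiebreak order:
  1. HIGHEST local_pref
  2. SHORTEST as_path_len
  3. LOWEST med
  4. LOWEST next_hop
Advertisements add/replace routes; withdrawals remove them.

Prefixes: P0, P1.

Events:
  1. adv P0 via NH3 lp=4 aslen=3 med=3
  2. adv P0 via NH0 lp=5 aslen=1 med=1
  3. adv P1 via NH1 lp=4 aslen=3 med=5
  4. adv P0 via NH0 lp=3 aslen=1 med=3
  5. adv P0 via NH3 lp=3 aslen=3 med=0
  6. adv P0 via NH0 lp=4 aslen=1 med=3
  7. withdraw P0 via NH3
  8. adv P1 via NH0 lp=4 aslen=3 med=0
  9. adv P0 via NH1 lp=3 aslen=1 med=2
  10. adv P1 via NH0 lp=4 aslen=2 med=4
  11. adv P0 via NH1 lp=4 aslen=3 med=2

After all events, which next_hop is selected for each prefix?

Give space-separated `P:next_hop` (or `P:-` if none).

Op 1: best P0=NH3 P1=-
Op 2: best P0=NH0 P1=-
Op 3: best P0=NH0 P1=NH1
Op 4: best P0=NH3 P1=NH1
Op 5: best P0=NH0 P1=NH1
Op 6: best P0=NH0 P1=NH1
Op 7: best P0=NH0 P1=NH1
Op 8: best P0=NH0 P1=NH0
Op 9: best P0=NH0 P1=NH0
Op 10: best P0=NH0 P1=NH0
Op 11: best P0=NH0 P1=NH0

Answer: P0:NH0 P1:NH0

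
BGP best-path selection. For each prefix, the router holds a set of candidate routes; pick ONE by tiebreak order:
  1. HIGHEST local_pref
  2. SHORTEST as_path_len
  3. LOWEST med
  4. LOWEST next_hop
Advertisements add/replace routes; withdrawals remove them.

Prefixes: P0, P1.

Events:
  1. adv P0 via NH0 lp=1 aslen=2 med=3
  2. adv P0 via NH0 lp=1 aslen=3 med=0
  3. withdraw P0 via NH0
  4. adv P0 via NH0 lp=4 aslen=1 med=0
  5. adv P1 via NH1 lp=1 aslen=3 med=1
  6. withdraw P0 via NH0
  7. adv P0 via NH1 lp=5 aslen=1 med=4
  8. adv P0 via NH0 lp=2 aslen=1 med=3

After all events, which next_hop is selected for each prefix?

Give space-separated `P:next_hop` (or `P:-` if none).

Answer: P0:NH1 P1:NH1

Derivation:
Op 1: best P0=NH0 P1=-
Op 2: best P0=NH0 P1=-
Op 3: best P0=- P1=-
Op 4: best P0=NH0 P1=-
Op 5: best P0=NH0 P1=NH1
Op 6: best P0=- P1=NH1
Op 7: best P0=NH1 P1=NH1
Op 8: best P0=NH1 P1=NH1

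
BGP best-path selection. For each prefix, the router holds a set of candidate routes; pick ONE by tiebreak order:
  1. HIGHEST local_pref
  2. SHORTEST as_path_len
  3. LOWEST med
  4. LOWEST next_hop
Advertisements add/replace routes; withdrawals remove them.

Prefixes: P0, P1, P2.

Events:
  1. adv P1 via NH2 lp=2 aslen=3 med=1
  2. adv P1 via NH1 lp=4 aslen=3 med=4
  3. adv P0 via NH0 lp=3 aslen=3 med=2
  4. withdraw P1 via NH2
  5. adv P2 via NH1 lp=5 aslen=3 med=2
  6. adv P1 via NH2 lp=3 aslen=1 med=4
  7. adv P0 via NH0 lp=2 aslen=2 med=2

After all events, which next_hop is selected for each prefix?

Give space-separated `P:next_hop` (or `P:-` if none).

Op 1: best P0=- P1=NH2 P2=-
Op 2: best P0=- P1=NH1 P2=-
Op 3: best P0=NH0 P1=NH1 P2=-
Op 4: best P0=NH0 P1=NH1 P2=-
Op 5: best P0=NH0 P1=NH1 P2=NH1
Op 6: best P0=NH0 P1=NH1 P2=NH1
Op 7: best P0=NH0 P1=NH1 P2=NH1

Answer: P0:NH0 P1:NH1 P2:NH1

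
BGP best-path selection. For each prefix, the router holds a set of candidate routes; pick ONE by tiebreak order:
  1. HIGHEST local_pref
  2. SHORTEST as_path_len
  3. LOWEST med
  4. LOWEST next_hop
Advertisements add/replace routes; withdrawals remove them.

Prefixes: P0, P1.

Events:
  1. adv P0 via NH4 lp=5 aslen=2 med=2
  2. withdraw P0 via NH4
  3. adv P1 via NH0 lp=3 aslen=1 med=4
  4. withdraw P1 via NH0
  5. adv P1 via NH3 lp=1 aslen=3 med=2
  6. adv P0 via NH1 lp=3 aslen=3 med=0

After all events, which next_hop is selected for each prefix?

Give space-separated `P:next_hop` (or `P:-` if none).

Answer: P0:NH1 P1:NH3

Derivation:
Op 1: best P0=NH4 P1=-
Op 2: best P0=- P1=-
Op 3: best P0=- P1=NH0
Op 4: best P0=- P1=-
Op 5: best P0=- P1=NH3
Op 6: best P0=NH1 P1=NH3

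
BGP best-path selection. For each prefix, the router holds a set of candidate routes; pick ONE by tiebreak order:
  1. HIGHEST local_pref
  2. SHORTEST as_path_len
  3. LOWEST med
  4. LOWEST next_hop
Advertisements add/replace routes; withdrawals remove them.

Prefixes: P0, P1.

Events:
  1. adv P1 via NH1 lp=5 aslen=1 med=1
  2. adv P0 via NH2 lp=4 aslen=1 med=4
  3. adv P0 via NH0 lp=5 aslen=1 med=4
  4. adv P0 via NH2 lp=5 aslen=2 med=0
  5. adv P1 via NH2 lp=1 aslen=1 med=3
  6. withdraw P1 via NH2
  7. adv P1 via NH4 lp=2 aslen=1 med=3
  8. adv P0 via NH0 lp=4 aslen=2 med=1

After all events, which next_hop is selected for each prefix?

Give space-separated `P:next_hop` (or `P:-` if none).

Op 1: best P0=- P1=NH1
Op 2: best P0=NH2 P1=NH1
Op 3: best P0=NH0 P1=NH1
Op 4: best P0=NH0 P1=NH1
Op 5: best P0=NH0 P1=NH1
Op 6: best P0=NH0 P1=NH1
Op 7: best P0=NH0 P1=NH1
Op 8: best P0=NH2 P1=NH1

Answer: P0:NH2 P1:NH1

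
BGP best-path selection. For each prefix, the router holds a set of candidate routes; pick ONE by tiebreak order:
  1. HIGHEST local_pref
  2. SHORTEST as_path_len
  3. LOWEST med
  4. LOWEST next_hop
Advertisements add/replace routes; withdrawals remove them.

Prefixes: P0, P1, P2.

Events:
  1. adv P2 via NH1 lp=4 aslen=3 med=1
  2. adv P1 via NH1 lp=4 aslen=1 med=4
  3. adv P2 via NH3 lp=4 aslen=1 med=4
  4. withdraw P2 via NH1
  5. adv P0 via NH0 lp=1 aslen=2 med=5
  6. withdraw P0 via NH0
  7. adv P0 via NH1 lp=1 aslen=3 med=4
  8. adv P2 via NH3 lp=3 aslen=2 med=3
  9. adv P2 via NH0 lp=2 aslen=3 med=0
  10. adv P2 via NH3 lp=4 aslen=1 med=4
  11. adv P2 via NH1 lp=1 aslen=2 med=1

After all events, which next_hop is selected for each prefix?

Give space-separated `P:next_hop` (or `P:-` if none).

Op 1: best P0=- P1=- P2=NH1
Op 2: best P0=- P1=NH1 P2=NH1
Op 3: best P0=- P1=NH1 P2=NH3
Op 4: best P0=- P1=NH1 P2=NH3
Op 5: best P0=NH0 P1=NH1 P2=NH3
Op 6: best P0=- P1=NH1 P2=NH3
Op 7: best P0=NH1 P1=NH1 P2=NH3
Op 8: best P0=NH1 P1=NH1 P2=NH3
Op 9: best P0=NH1 P1=NH1 P2=NH3
Op 10: best P0=NH1 P1=NH1 P2=NH3
Op 11: best P0=NH1 P1=NH1 P2=NH3

Answer: P0:NH1 P1:NH1 P2:NH3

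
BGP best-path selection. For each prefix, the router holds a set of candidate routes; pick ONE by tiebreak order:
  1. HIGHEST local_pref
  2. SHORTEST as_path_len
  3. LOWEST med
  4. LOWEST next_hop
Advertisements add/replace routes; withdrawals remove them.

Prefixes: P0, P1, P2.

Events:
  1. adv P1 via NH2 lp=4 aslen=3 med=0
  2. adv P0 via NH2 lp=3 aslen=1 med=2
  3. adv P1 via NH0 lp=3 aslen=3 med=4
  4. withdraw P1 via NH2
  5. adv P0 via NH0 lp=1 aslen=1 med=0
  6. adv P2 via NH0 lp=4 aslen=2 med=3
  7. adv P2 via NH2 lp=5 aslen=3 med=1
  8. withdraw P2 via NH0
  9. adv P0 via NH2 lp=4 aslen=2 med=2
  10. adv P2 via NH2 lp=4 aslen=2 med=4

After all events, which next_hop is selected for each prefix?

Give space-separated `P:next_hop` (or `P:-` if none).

Answer: P0:NH2 P1:NH0 P2:NH2

Derivation:
Op 1: best P0=- P1=NH2 P2=-
Op 2: best P0=NH2 P1=NH2 P2=-
Op 3: best P0=NH2 P1=NH2 P2=-
Op 4: best P0=NH2 P1=NH0 P2=-
Op 5: best P0=NH2 P1=NH0 P2=-
Op 6: best P0=NH2 P1=NH0 P2=NH0
Op 7: best P0=NH2 P1=NH0 P2=NH2
Op 8: best P0=NH2 P1=NH0 P2=NH2
Op 9: best P0=NH2 P1=NH0 P2=NH2
Op 10: best P0=NH2 P1=NH0 P2=NH2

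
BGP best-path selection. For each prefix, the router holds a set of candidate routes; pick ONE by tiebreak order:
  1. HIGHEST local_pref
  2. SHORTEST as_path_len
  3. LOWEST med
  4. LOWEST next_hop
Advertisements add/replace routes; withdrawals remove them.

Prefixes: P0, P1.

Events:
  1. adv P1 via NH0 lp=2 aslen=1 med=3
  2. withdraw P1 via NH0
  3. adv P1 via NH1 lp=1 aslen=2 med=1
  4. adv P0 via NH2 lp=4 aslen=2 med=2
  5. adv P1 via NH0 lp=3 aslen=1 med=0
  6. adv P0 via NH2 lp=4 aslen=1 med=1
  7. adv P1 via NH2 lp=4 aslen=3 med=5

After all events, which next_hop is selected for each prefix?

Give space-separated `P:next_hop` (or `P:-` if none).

Answer: P0:NH2 P1:NH2

Derivation:
Op 1: best P0=- P1=NH0
Op 2: best P0=- P1=-
Op 3: best P0=- P1=NH1
Op 4: best P0=NH2 P1=NH1
Op 5: best P0=NH2 P1=NH0
Op 6: best P0=NH2 P1=NH0
Op 7: best P0=NH2 P1=NH2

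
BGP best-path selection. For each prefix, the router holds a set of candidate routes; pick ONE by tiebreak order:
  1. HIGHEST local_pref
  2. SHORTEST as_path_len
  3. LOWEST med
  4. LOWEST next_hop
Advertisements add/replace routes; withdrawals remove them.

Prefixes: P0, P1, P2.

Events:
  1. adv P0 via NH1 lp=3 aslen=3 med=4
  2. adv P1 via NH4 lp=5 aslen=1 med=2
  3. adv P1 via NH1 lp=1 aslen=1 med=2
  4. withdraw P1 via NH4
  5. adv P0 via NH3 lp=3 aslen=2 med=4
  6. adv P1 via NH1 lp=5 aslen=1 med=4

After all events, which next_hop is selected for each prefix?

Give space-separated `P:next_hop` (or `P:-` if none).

Op 1: best P0=NH1 P1=- P2=-
Op 2: best P0=NH1 P1=NH4 P2=-
Op 3: best P0=NH1 P1=NH4 P2=-
Op 4: best P0=NH1 P1=NH1 P2=-
Op 5: best P0=NH3 P1=NH1 P2=-
Op 6: best P0=NH3 P1=NH1 P2=-

Answer: P0:NH3 P1:NH1 P2:-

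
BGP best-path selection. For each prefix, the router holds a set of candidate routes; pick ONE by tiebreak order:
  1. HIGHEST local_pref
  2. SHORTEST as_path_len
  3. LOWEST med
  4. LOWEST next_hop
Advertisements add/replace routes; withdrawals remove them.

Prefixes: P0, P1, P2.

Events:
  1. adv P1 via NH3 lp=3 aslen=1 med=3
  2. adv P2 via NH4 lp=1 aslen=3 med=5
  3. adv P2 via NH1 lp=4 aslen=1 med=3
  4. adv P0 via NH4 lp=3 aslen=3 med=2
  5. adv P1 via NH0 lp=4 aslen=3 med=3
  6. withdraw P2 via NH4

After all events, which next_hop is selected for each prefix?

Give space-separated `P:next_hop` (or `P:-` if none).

Answer: P0:NH4 P1:NH0 P2:NH1

Derivation:
Op 1: best P0=- P1=NH3 P2=-
Op 2: best P0=- P1=NH3 P2=NH4
Op 3: best P0=- P1=NH3 P2=NH1
Op 4: best P0=NH4 P1=NH3 P2=NH1
Op 5: best P0=NH4 P1=NH0 P2=NH1
Op 6: best P0=NH4 P1=NH0 P2=NH1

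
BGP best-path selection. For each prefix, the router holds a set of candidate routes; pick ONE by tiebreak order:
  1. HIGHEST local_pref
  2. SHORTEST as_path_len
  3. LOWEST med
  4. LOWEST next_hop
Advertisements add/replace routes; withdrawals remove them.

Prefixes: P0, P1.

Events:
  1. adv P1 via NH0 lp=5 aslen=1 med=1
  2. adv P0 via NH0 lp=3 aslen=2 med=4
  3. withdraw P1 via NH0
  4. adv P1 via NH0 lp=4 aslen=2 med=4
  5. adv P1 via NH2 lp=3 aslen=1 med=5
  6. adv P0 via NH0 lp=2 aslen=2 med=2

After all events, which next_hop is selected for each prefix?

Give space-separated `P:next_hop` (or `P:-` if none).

Answer: P0:NH0 P1:NH0

Derivation:
Op 1: best P0=- P1=NH0
Op 2: best P0=NH0 P1=NH0
Op 3: best P0=NH0 P1=-
Op 4: best P0=NH0 P1=NH0
Op 5: best P0=NH0 P1=NH0
Op 6: best P0=NH0 P1=NH0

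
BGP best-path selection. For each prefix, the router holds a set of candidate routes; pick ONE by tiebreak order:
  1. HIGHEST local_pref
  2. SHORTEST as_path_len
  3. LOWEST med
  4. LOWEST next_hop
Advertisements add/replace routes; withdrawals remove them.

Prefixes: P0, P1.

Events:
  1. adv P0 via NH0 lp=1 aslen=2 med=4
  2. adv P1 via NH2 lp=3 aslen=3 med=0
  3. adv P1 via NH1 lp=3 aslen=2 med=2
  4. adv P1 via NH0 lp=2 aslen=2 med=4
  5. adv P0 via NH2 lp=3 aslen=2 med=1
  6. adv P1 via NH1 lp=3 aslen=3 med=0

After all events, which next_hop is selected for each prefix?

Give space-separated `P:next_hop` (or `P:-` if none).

Answer: P0:NH2 P1:NH1

Derivation:
Op 1: best P0=NH0 P1=-
Op 2: best P0=NH0 P1=NH2
Op 3: best P0=NH0 P1=NH1
Op 4: best P0=NH0 P1=NH1
Op 5: best P0=NH2 P1=NH1
Op 6: best P0=NH2 P1=NH1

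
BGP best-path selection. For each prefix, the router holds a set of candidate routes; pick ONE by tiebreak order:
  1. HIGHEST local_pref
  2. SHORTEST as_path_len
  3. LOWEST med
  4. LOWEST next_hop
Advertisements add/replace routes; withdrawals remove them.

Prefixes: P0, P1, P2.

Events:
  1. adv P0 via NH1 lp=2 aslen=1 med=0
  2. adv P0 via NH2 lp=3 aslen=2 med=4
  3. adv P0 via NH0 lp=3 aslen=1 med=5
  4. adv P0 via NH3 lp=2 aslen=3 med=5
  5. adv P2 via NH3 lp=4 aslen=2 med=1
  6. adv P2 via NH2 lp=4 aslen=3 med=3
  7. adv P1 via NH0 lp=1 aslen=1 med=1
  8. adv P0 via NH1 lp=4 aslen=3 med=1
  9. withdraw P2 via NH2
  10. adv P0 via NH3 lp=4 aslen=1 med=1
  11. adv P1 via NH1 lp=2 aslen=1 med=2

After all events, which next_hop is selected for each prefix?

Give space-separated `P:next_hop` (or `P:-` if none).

Answer: P0:NH3 P1:NH1 P2:NH3

Derivation:
Op 1: best P0=NH1 P1=- P2=-
Op 2: best P0=NH2 P1=- P2=-
Op 3: best P0=NH0 P1=- P2=-
Op 4: best P0=NH0 P1=- P2=-
Op 5: best P0=NH0 P1=- P2=NH3
Op 6: best P0=NH0 P1=- P2=NH3
Op 7: best P0=NH0 P1=NH0 P2=NH3
Op 8: best P0=NH1 P1=NH0 P2=NH3
Op 9: best P0=NH1 P1=NH0 P2=NH3
Op 10: best P0=NH3 P1=NH0 P2=NH3
Op 11: best P0=NH3 P1=NH1 P2=NH3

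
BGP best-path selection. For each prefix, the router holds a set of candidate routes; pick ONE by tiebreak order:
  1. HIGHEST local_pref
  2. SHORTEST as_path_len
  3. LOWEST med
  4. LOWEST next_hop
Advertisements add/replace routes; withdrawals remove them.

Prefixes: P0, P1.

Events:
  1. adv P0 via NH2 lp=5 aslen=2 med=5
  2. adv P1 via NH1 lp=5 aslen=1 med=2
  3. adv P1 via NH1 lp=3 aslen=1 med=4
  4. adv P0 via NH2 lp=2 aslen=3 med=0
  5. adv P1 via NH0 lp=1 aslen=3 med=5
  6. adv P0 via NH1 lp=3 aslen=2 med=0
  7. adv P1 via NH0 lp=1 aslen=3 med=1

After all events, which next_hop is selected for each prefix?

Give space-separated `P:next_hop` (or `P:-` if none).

Answer: P0:NH1 P1:NH1

Derivation:
Op 1: best P0=NH2 P1=-
Op 2: best P0=NH2 P1=NH1
Op 3: best P0=NH2 P1=NH1
Op 4: best P0=NH2 P1=NH1
Op 5: best P0=NH2 P1=NH1
Op 6: best P0=NH1 P1=NH1
Op 7: best P0=NH1 P1=NH1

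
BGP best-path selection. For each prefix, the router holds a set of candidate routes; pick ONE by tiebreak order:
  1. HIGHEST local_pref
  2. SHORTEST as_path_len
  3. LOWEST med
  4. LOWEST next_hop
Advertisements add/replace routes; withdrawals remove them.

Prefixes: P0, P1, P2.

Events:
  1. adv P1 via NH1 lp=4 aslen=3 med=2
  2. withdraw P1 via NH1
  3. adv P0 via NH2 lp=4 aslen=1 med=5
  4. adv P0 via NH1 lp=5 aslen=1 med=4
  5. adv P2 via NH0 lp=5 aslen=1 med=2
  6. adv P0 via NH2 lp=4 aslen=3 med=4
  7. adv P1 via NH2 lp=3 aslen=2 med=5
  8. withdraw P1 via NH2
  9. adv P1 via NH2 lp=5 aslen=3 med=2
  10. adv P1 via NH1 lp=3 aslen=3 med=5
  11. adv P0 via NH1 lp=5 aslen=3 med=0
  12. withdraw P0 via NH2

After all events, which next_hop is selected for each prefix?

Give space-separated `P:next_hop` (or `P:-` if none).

Answer: P0:NH1 P1:NH2 P2:NH0

Derivation:
Op 1: best P0=- P1=NH1 P2=-
Op 2: best P0=- P1=- P2=-
Op 3: best P0=NH2 P1=- P2=-
Op 4: best P0=NH1 P1=- P2=-
Op 5: best P0=NH1 P1=- P2=NH0
Op 6: best P0=NH1 P1=- P2=NH0
Op 7: best P0=NH1 P1=NH2 P2=NH0
Op 8: best P0=NH1 P1=- P2=NH0
Op 9: best P0=NH1 P1=NH2 P2=NH0
Op 10: best P0=NH1 P1=NH2 P2=NH0
Op 11: best P0=NH1 P1=NH2 P2=NH0
Op 12: best P0=NH1 P1=NH2 P2=NH0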